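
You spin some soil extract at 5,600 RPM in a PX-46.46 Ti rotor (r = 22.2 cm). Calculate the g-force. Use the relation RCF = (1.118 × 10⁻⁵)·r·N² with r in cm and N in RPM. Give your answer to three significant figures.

7780 × g

RCF = 1.118 × 10⁻⁵ × 22.2 × (5600)² = 1.118 × 10⁻⁵ × 22.2 × 31,360,000 ≈ 7,783.4 × g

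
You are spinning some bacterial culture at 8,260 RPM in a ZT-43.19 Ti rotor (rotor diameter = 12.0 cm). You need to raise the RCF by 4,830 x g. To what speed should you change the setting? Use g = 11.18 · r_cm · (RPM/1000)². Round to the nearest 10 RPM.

r = 12.0 / 2 = 6 cm
Current RCF = 11.18 × 6 × (8.26)² = 11.18 × 6 × 68.2276 ≈ 4,576.7 × g
Target RCF = 4,576.7 + 4,830 = 9,406.7 × g
(N/1000)² = 9,406.7 / 67.08 = 140.2311
N = 1000 × √140.2311 ≈ 11,841.9

11840 RPM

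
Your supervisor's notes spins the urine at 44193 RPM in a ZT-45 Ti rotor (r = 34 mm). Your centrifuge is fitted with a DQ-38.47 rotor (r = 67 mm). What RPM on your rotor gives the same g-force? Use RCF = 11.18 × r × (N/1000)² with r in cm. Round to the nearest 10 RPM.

Original rotor: r = 34 mm = 3.4 cm
RCF = 11.18 × r × (N/1000)²
RCF_original = 11.18 × 3.4 × (44.193)² = 11.18 × 3.4 × 1,953.021249 ≈ 74,238.2 × g
Your rotor: r = 67 mm = 6.7 cm
74,238.2 = 11.18 × 6.7 × (N/1000)²
(N/1000)² = 74,238.2 / 74.906 = 991.0848
N = 1000 × √991.0848 ≈ 31,481.5

31480 RPM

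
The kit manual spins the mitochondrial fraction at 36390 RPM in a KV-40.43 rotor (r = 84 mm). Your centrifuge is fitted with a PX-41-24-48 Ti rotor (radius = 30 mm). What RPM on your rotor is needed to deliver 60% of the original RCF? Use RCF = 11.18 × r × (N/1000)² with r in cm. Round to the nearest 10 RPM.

≈ 47170 RPM

Original rotor: r = 84 mm = 8.4 cm
RCF_original = 11.18 × 8.4 × (36.39)² = 11.18 × 8.4 × 1,324.2321 ≈ 124,361.3 × g
Target RCF = 0.6 × 124,361.3 ≈ 74,616.8 × g
Your rotor: r = 30 mm = 3.0 cm
74,616.8 = 11.18 × 3 × (N/1000)²
(N/1000)² = 74,616.8 / 33.54 = 2224.711
N = 1000 × √2224.711 ≈ 47,166.8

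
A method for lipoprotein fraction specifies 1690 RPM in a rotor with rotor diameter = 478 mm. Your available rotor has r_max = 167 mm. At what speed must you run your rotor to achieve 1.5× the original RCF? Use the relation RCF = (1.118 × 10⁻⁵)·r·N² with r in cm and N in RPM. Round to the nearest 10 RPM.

≈ 2480 RPM

Original rotor: r = 478 mm / 2 = 239 mm = 23.9 cm
RCF_original = 1.118 × 10⁻⁵ × 23.9 × (1690)² = 1.118 × 10⁻⁵ × 23.9 × 2,856,100 ≈ 763.2 × g
Target RCF = 1.5 × 763.2 ≈ 1,144.8 × g
Your rotor: r = 167 mm = 16.7 cm
1,144.8 = 1.118 × 10⁻⁵ × 16.7 × N²
N² = 1,144.8 / (18.6706 × 10⁻⁵) = 6,131,565
N ≈ √6,131,565 ≈ 2,476.2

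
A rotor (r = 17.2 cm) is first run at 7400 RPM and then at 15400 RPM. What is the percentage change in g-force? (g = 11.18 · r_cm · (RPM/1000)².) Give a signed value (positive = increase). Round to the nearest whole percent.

RCF ∝ N², so the ratio is (15400/7400)² = (2.081081)² = 4.3309.
Change = 4.3309 − 1 = +3.3309 → +333.1%.

+333%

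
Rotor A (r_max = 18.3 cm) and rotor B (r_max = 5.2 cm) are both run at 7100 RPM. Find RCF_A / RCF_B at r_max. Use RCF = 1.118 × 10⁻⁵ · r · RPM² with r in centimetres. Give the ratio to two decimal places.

At fixed N, RCF ∝ r, so RCF_A/RCF_B = r_A/r_B = 18.3 / 5.2 = 3.5192.

3.52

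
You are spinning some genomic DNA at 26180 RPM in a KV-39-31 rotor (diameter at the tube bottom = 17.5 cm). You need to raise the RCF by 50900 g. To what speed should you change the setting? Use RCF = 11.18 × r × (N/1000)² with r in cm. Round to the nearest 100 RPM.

≈ 34700 RPM

r = 17.5 / 2 = 8.75 cm
Current RCF = 11.18 × 8.75 × (26.18)² = 11.18 × 8.75 × 685.3924 ≈ 67,048.5 × g
Target RCF = 67,048.5 + 50,900 = 117,948.5 × g
(N/1000)² = 117,948.5 / 97.825 = 1205.709
N = 1000 × √1205.709 ≈ 34,723.3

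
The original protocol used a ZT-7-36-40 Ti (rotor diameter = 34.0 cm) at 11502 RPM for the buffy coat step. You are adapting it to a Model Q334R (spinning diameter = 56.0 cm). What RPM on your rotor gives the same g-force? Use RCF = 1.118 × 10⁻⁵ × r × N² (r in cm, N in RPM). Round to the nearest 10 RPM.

Original rotor: r = 34.0 / 2 = 17 cm
RCF = 1.118 × 10⁻⁵ × r × N²
RCF_original = 1.118 × 10⁻⁵ × 17 × (11502)² = 1.118 × 10⁻⁵ × 17 × 132,296,004 ≈ 25,144.2 × g
Your rotor: r = 56.0 / 2 = 28 cm
25,144.2 = 1.118 × 10⁻⁵ × 28 × N²
N² = 25,144.2 / (31.304 × 10⁻⁵) = 80,322,642
N ≈ √80,322,642 ≈ 8,962.3

8960 RPM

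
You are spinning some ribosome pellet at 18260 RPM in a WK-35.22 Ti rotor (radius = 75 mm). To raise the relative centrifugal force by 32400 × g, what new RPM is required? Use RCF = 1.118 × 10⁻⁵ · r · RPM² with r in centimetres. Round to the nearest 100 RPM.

N₂ ≈ 26800 RPM

r = 75 mm = 7.5 cm
Current RCF = 1.118 × 10⁻⁵ × 7.5 × (18260)² = 1.118 × 10⁻⁵ × 7.5 × 333,427,600 ≈ 27,957.9 × g
Target RCF = 27,957.9 + 32,400 = 60,357.9 × g
N² = 60,357.9 / (8.385 × 10⁻⁵) = 719,831,843
N ≈ √719,831,843 ≈ 26,829.7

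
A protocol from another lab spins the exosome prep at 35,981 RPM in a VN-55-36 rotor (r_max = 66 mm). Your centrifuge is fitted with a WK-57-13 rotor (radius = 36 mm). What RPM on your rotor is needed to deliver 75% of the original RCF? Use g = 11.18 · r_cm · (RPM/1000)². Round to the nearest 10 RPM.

Original rotor: r = 66 mm = 6.6 cm
RCF = 11.18 × r × (N/1000)²
RCF_original = 11.18 × 6.6 × (35.981)² = 11.18 × 6.6 × 1,294.632361 ≈ 95,528.3 × g
Target RCF = 0.75 × 95,528.3 ≈ 71,646.2 × g
Your rotor: r = 36 mm = 3.6 cm
71,646.2 = 11.18 × 3.6 × (N/1000)²
(N/1000)² = 71,646.2 / 40.248 = 1780.118
N = 1000 × √1780.118 ≈ 42,191.4

≈ 42190 RPM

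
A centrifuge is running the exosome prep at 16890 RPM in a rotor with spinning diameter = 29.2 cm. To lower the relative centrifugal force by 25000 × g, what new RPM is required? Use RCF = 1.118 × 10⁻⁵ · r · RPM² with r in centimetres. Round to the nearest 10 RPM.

r = 29.2 / 2 = 14.6 cm
Current RCF = 1.118 × 10⁻⁵ × 14.6 × (16890)² = 1.118 × 10⁻⁵ × 14.6 × 285,272,100 ≈ 46,564.4 × g
Target RCF = 46,564.4 − 25,000 = 21,564.4 × g
N² = 21,564.4 / (16.3228 × 10⁻⁵) = 132,112,138
N ≈ √132,112,138 ≈ 11,494.0

N₂ ≈ 11490 RPM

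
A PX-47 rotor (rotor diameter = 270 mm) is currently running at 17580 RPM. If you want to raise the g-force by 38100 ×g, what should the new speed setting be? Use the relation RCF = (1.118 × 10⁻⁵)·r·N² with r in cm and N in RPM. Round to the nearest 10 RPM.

23700 RPM

r = 270 mm / 2 = 135 mm = 13.5 cm
Current RCF = 1.118 × 10⁻⁵ × 13.5 × (17580)² = 1.118 × 10⁻⁵ × 13.5 × 309,056,400 ≈ 46,645.9 × g
Target RCF = 46,645.9 + 38,100 = 84,745.9 × g
N² = 84,745.9 / (15.093 × 10⁻⁵) = 561,491,420
N ≈ √561,491,420 ≈ 23,695.8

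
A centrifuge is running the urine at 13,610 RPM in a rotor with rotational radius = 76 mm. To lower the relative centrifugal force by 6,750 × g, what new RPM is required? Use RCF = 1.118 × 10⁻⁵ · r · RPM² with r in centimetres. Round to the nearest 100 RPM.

r = 76 mm = 7.6 cm
Current RCF = 1.118 × 10⁻⁵ × 7.6 × (13610)² = 1.118 × 10⁻⁵ × 7.6 × 185,232,100 ≈ 15,738.8 × g
Target RCF = 15,738.8 − 6,750 = 8,988.8 × g
N² = 8,988.8 / (8.4968 × 10⁻⁵) = 105,790,415
N ≈ √105,790,415 ≈ 10,285.4

10300 RPM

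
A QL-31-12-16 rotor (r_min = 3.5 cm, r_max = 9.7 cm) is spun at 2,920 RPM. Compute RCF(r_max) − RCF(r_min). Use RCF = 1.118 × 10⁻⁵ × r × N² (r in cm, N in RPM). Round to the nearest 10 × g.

ΔRCF = 1.118 × 10⁻⁵ × (r_max − r_min) × N² = 1.118 × 10⁻⁵ × 6.2 × 8,526,400 ≈ 591

≈ 590 x g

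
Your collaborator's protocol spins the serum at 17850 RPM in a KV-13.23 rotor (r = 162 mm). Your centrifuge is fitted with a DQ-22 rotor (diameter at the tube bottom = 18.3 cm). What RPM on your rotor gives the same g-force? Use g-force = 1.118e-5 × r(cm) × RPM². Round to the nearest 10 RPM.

23750 RPM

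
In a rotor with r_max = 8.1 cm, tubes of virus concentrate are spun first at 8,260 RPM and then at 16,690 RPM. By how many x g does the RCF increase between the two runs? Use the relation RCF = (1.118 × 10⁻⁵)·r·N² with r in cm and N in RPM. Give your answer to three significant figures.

≈ 19000 x g

RCF₁ = 1.118 × 10⁻⁵ × 8.1 × (8260)² = 1.118 × 10⁻⁵ × 8.1 × 68,227,600 ≈ 6,178.6 × g
RCF₂ = 1.118 × 10⁻⁵ × 8.1 × (16690)² = 1.118 × 10⁻⁵ × 8.1 × 278,556,100 ≈ 25,225.5 × g
Increase = 25,225.5 − 6,178.6 = 19,046.9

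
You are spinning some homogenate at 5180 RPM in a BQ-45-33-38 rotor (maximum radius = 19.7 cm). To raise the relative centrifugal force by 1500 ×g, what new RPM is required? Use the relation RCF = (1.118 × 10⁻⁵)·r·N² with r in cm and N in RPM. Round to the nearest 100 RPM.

N₂ ≈ 5800 RPM

Current RCF = 1.118 × 10⁻⁵ × 19.7 × (5180)² = 1.118 × 10⁻⁵ × 19.7 × 26,832,400 ≈ 5,909.7 × g
Target RCF = 5,909.7 + 1,500 = 7,409.7 × g
N² = 7,409.7 / (22.0246 × 10⁻⁵) = 33,642,836
N ≈ √33,642,836 ≈ 5,800.2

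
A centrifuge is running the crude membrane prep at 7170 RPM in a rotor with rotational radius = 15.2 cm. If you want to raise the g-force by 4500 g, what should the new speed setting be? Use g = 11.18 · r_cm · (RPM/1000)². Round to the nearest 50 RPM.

Current RCF = 11.18 × 15.2 × (7.17)² = 11.18 × 15.2 × 51.4089 ≈ 8,736.2 × g
Target RCF = 8,736.2 + 4,500 = 13,236.2 × g
(N/1000)² = 13,236.2 / 169.936 = 77.88932
N = 1000 × √77.88932 ≈ 8,825.5

8850 RPM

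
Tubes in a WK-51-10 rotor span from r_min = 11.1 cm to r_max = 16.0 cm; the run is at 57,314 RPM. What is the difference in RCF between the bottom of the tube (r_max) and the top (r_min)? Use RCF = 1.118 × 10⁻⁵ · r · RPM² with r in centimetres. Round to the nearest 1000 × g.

ΔRCF ≈ 180000 g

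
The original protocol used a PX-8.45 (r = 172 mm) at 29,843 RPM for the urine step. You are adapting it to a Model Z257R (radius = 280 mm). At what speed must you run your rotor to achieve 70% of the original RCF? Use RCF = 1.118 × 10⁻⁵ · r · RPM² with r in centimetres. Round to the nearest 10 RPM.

19570 RPM

Original rotor: r = 172 mm = 17.2 cm
RCF_original = 1.118 × 10⁻⁵ × 17.2 × (29843)² = 1.118 × 10⁻⁵ × 17.2 × 890,604,649 ≈ 171,259.7 × g
Target RCF = 0.7 × 171,259.7 ≈ 119,881.8 × g
Your rotor: r = 280 mm = 28.0 cm
119,881.8 = 1.118 × 10⁻⁵ × 28 × N²
N² = 119,881.8 / (31.304 × 10⁻⁵) = 382,960,005
N ≈ √382,960,005 ≈ 19,569.4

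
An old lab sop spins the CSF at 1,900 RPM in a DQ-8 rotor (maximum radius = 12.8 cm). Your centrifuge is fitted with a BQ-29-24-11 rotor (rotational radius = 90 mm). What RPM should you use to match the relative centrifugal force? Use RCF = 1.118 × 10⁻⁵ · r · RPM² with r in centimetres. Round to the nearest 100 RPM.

RCF_original = 1.118 × 10⁻⁵ × 12.8 × (1900)² = 1.118 × 10⁻⁵ × 12.8 × 3,610,000 ≈ 516.6 × g
Your rotor: r = 90 mm = 9.0 cm
516.6 = 1.118 × 10⁻⁵ × 9 × N²
N² = 516.6 / (10.062 × 10⁻⁵) = 5,134,168
N ≈ √5,134,168 ≈ 2,265.9

≈ 2300 RPM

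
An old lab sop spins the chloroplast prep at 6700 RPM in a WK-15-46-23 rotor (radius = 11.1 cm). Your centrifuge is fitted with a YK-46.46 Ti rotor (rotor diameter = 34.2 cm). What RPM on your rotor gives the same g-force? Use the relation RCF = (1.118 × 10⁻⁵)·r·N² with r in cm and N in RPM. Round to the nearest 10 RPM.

5400 RPM

RCF_original = 1.118 × 10⁻⁵ × 11.1 × (6700)² = 1.118 × 10⁻⁵ × 11.1 × 44,890,000 ≈ 5,570.8 × g
Your rotor: r = 34.2 / 2 = 17.1 cm
5,570.8 = 1.118 × 10⁻⁵ × 17.1 × N²
N² = 5,570.8 / (19.1178 × 10⁻⁵) = 29,139,336
N ≈ √29,139,336 ≈ 5,398.1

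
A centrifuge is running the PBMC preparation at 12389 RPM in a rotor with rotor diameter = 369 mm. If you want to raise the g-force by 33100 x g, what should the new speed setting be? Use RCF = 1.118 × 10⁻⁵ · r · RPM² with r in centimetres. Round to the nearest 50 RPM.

N₂ ≈ 17700 RPM

r = 369 mm / 2 = 184.5 mm = 18.45 cm
Current RCF = 1.118 × 10⁻⁵ × 18.45 × (12389)² = 1.118 × 10⁻⁵ × 18.45 × 153,487,321 ≈ 31,660 × g
Target RCF = 31,660 + 33,100 = 64,760 × g
N² = 64,760 / (20.6271 × 10⁻⁵) = 313,955,912
N ≈ √313,955,912 ≈ 17,718.8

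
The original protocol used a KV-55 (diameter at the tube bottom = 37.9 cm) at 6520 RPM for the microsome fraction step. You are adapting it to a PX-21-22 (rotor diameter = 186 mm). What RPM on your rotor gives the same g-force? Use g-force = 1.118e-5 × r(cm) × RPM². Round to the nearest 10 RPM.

≈ 9310 RPM

Original rotor: r = 37.9 / 2 = 18.95 cm
RCF_original = 1.118 × 10⁻⁵ × 18.95 × (6520)² = 1.118 × 10⁻⁵ × 18.95 × 42,510,400 ≈ 9,006.3 × g
Your rotor: r = 186 mm / 2 = 93 mm = 9.3 cm
9,006.3 = 1.118 × 10⁻⁵ × 9.3 × N²
N² = 9,006.3 / (10.3974 × 10⁻⁵) = 86,620,694
N ≈ √86,620,694 ≈ 9,307.0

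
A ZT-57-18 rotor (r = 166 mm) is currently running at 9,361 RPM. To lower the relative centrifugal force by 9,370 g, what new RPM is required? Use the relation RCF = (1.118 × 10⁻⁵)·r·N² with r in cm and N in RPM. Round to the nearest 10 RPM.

≈ 6090 RPM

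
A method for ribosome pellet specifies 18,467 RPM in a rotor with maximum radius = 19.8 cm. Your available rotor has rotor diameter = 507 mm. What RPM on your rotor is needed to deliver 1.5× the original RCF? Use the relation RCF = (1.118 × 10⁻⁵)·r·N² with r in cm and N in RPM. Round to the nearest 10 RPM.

RCF_original = 1.118 × 10⁻⁵ × 19.8 × (18467)² = 1.118 × 10⁻⁵ × 19.8 × 341,030,089 ≈ 75,491.8 × g
Target RCF = 1.5 × 75,491.8 ≈ 113,237.7 × g
Your rotor: r = 507 mm / 2 = 253.5 mm = 25.35 cm
113,237.7 = 1.118 × 10⁻⁵ × 25.35 × N²
N² = 113,237.7 / (28.3413 × 10⁻⁵) = 399,550,126
N ≈ √399,550,126 ≈ 19,988.7

19990 RPM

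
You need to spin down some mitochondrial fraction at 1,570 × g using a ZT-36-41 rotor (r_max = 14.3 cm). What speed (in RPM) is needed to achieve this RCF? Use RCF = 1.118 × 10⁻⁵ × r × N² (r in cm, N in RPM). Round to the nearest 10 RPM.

3130 RPM

1,570 = 1.118 × 10⁻⁵ × 14.3 × N²
N² = 1,570 / (15.9874 × 10⁻⁵) = 9,820,233
N ≈ √9,820,233 ≈ 3,133.7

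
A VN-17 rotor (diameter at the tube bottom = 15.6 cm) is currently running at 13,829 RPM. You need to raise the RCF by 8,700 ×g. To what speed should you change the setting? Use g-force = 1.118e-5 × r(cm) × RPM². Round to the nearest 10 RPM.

17060 RPM

r = 15.6 / 2 = 7.8 cm
Current RCF = 1.118 × 10⁻⁵ × 7.8 × (13829)² = 1.118 × 10⁻⁵ × 7.8 × 191,241,241 ≈ 16,677 × g
Target RCF = 16,677 + 8,700 = 25,377 × g
N² = 25,377 / (8.7204 × 10⁻⁵) = 291,007,293
N ≈ √291,007,293 ≈ 17,058.9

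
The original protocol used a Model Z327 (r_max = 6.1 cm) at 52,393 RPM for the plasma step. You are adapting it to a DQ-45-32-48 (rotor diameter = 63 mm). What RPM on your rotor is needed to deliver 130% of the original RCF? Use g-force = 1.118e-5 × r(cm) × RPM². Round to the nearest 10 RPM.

≈ 83130 RPM

RCF_original = 1.118 × 10⁻⁵ × 6.1 × (52393)² = 1.118 × 10⁻⁵ × 6.1 × 2,745,026,449 ≈ 187,205.3 × g
Target RCF = 1.3 × 187,205.3 ≈ 243,366.9 × g
Your rotor: r = 63 mm / 2 = 31.5 mm = 3.15 cm
243,366.9 = 1.118 × 10⁻⁵ × 3.15 × N²
N² = 243,366.9 / (3.5217 × 10⁻⁵) = 6,910,494,931
N ≈ √6,910,494,931 ≈ 83,129.4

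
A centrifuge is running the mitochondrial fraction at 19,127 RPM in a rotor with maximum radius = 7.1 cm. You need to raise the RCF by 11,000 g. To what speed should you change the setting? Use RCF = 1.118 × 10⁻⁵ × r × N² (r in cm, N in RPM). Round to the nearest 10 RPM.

Current RCF = 1.118 × 10⁻⁵ × 7.1 × (19127)² = 1.118 × 10⁻⁵ × 7.1 × 365,842,129 ≈ 29,039.8 × g
Target RCF = 29,039.8 + 11,000 = 40,039.8 × g
N² = 40,039.8 / (7.9378 × 10⁻⁵) = 504,419,361
N ≈ √504,419,361 ≈ 22,459.3

22460 RPM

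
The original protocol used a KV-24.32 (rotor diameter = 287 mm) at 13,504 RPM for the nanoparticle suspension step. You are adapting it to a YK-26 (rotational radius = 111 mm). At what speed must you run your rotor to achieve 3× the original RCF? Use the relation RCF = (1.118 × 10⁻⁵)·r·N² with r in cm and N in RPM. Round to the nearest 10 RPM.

Original rotor: r = 287 mm / 2 = 143.5 mm = 14.35 cm
RCF = 1.118 × 10⁻⁵ × r × N²
RCF_original = 1.118 × 10⁻⁵ × 14.35 × (13504)² = 1.118 × 10⁻⁵ × 14.35 × 182,358,016 ≈ 29,256.2 × g
Target RCF = 3 × 29,256.2 ≈ 87,768.6 × g
Your rotor: r = 111 mm = 11.1 cm
87,768.6 = 1.118 × 10⁻⁵ × 11.1 × N²
N² = 87,768.6 / (12.4098 × 10⁻⁵) = 707,252,333
N ≈ √707,252,333 ≈ 26,594.2

26590 RPM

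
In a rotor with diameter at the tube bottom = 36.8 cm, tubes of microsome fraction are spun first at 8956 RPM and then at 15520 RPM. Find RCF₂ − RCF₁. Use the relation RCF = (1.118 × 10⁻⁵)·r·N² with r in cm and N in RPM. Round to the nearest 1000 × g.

r = 36.8 / 2 = 18.4 cm
RCF₁ = 1.118 × 10⁻⁵ × 18.4 × (8956)² = 1.118 × 10⁻⁵ × 18.4 × 80,209,936 ≈ 16,500.1 × g
RCF₂ = 1.118 × 10⁻⁵ × 18.4 × (15520)² = 1.118 × 10⁻⁵ × 18.4 × 240,870,400 ≈ 49,549.9 × g
Increase = 49,549.9 − 16,500.1 = 33,049.8

33000 x g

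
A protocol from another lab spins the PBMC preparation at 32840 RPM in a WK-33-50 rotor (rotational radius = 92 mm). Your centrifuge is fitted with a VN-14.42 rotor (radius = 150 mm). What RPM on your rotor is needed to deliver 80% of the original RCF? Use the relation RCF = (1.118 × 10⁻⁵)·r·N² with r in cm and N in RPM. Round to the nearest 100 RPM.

Original rotor: r = 92 mm = 9.2 cm
RCF_original = 1.118 × 10⁻⁵ × 9.2 × (32840)² = 1.118 × 10⁻⁵ × 9.2 × 1,078,465,600 ≈ 110,926.7 × g
Target RCF = 0.8 × 110,926.7 ≈ 88,741.4 × g
Your rotor: r = 150 mm = 15.0 cm
88,741.4 = 1.118 × 10⁻⁵ × 15 × N²
N² = 88,741.4 / (16.77 × 10⁻⁵) = 529,167,561
N ≈ √529,167,561 ≈ 23,003.6

≈ 23000 RPM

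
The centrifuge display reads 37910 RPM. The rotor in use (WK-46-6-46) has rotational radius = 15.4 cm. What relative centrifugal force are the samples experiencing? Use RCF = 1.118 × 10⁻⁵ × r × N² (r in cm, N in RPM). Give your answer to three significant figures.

RCF = 1.118 × 10⁻⁵ × r × N²
RCF = 1.118 × 10⁻⁵ × 15.4 × (37910)² = 1.118 × 10⁻⁵ × 15.4 × 1,437,168,100 ≈ 247,440.1 × g

≈ 247000 g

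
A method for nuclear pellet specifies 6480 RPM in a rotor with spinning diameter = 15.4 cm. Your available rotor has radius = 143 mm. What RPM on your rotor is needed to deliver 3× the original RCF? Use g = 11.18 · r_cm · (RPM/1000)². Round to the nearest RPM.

8236 RPM

Original rotor: r = 15.4 / 2 = 7.7 cm
RCF = 11.18 × r × (N/1000)²
RCF_original = 11.18 × 7.7 × (6.48)² = 11.18 × 7.7 × 41.9904 ≈ 3,614.8 × g
Target RCF = 3 × 3,614.8 ≈ 10,844.4 × g
Your rotor: r = 143 mm = 14.3 cm
10,844.4 = 11.18 × 14.3 × (N/1000)²
(N/1000)² = 10,844.4 / 159.874 = 67.83092
N = 1000 × √67.83092 ≈ 8,236.0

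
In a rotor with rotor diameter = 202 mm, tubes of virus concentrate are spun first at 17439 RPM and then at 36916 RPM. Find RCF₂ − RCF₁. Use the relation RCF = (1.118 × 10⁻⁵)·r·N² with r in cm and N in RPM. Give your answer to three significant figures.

≈ 120000 x g

r = 202 mm / 2 = 101 mm = 10.1 cm
RCF₁ = 1.118 × 10⁻⁵ × 10.1 × (17439)² = 1.118 × 10⁻⁵ × 10.1 × 304,118,721 ≈ 34,340.5 × g
RCF₂ = 1.118 × 10⁻⁵ × 10.1 × (36916)² = 1.118 × 10⁻⁵ × 10.1 × 1,362,791,056 ≈ 153,883.6 × g
Increase = 153,883.6 − 34,340.5 = 119,543.1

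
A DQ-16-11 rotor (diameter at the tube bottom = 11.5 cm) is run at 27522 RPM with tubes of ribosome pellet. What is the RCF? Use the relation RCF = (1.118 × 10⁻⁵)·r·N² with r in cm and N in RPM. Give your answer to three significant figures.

48700 × g

r = 11.5 / 2 = 5.75 cm
RCF = 1.118 × 10⁻⁵ × 5.75 × (27522)² = 1.118 × 10⁻⁵ × 5.75 × 757,460,484 ≈ 48,693.3 × g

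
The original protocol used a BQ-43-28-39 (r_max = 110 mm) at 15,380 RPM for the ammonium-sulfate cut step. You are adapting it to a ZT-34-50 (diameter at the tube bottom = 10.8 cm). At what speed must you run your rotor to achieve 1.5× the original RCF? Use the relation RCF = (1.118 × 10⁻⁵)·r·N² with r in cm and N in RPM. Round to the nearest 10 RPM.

Original rotor: r = 110 mm = 11.0 cm
RCF_original = 1.118 × 10⁻⁵ × 11 × (15380)² = 1.118 × 10⁻⁵ × 11 × 236,544,400 ≈ 29,090.2 × g
Target RCF = 1.5 × 29,090.2 ≈ 43,635.3 × g
Your rotor: r = 10.8 / 2 = 5.4 cm
43,635.3 = 1.118 × 10⁻⁵ × 5.4 × N²
N² = 43,635.3 / (6.0372 × 10⁻⁵) = 722,773,802
N ≈ √722,773,802 ≈ 26,884.5

26880 RPM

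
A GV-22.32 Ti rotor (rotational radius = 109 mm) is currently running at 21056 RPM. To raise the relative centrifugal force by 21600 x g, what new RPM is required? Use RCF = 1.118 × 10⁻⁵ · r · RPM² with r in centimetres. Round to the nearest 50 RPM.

≈ 24900 RPM

r = 109 mm = 10.9 cm
Current RCF = 1.118 × 10⁻⁵ × 10.9 × (21056)² = 1.118 × 10⁻⁵ × 10.9 × 443,355,136 ≈ 54,028.1 × g
Target RCF = 54,028.1 + 21,600 = 75,628.1 × g
N² = 75,628.1 / (12.1862 × 10⁻⁵) = 620,604,454
N ≈ √620,604,454 ≈ 24,911.9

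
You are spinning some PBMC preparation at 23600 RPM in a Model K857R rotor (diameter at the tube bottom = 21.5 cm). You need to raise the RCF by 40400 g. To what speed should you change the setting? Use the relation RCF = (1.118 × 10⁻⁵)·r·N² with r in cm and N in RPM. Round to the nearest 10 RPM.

r = 21.5 / 2 = 10.75 cm
Current RCF = 1.118 × 10⁻⁵ × 10.75 × (23600)² = 1.118 × 10⁻⁵ × 10.75 × 556,960,000 ≈ 66,938.2 × g
Target RCF = 66,938.2 + 40,400 = 107,338.2 × g
N² = 107,338.2 / (12.0185 × 10⁻⁵) = 893,108,125
N ≈ √893,108,125 ≈ 29,884.9

≈ 29880 RPM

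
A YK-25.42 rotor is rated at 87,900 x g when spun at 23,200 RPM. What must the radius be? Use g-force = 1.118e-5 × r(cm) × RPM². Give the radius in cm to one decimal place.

r ≈ 14.6 cm

RCF = 1.118 × 10⁻⁵ × r × N²
87900 = 1.118 × 10⁻⁵ × r × (23200)²
r = 87900 / (1.118 × 10⁻⁵ × 538,240,000) = 87900 / 6017.523 ≈ 14.607 cm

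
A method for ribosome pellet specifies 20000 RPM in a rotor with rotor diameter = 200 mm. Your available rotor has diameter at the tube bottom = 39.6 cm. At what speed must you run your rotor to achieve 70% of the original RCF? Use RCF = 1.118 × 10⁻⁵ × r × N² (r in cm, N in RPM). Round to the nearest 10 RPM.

≈ 11890 RPM

Original rotor: r = 200 mm / 2 = 100 mm = 10 cm
RCF_original = 1.118 × 10⁻⁵ × 10 × (20000)² = 1.118 × 10⁻⁵ × 10 × 400,000,000 ≈ 44,720 × g
Target RCF = 0.7 × 44,720 ≈ 31,304 × g
Your rotor: r = 39.6 / 2 = 19.8 cm
31,304 = 1.118 × 10⁻⁵ × 19.8 × N²
N² = 31,304 / (22.1364 × 10⁻⁵) = 141,414,141
N ≈ √141,414,141 ≈ 11,891.8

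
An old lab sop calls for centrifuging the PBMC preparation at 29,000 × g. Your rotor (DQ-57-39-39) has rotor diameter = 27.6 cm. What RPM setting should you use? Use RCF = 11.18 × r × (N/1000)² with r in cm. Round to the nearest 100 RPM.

N ≈ 13700 RPM

r = 27.6 / 2 = 13.8 cm
RCF = 11.18 × r × (N/1000)²
29,000 = 11.18 × 13.8 × (N/1000)²
(N/1000)² = 29,000 / 154.284 = 187.9651
N = 1000 × √187.9651 ≈ 13,710.0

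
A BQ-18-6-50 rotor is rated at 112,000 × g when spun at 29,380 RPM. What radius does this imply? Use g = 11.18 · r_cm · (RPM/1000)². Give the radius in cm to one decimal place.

11.6 cm

RCF = 11.18 × r × (N/1000)²
112000 = 11.18 × r × (29.38)²
r = 112000 / (11.18 × 863.1844) = 112000 / 9650.402 ≈ 11.606 cm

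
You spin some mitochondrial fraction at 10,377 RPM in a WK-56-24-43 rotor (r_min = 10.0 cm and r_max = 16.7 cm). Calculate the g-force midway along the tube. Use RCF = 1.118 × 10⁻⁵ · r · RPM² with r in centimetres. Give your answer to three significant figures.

16100 ×g

r_avg = (10.0 + 16.7) / 2 = 13.35 cm
RCF = 1.118 × 10⁻⁵ × 13.35 × (10377)² = 1.118 × 10⁻⁵ × 13.35 × 107,682,129 ≈ 16,071.9 × g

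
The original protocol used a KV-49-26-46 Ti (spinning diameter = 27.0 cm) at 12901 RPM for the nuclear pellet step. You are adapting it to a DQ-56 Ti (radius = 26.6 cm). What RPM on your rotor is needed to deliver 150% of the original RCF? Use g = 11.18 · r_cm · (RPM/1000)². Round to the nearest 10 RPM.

≈ 11260 RPM

Original rotor: r = 27.0 / 2 = 13.5 cm
RCF = 11.18 × r × (N/1000)²
RCF_original = 11.18 × 13.5 × (12.901)² = 11.18 × 13.5 × 166.435801 ≈ 25,120.2 × g
Target RCF = 1.5 × 25,120.2 ≈ 37,680.3 × g
37,680.3 = 11.18 × 26.6 × (N/1000)²
(N/1000)² = 37,680.3 / 297.388 = 126.7042
N = 1000 × √126.7042 ≈ 11,256.3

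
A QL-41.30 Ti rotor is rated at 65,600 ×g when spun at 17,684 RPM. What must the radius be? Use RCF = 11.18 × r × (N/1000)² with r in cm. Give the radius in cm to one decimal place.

18.8 cm

65600 = 11.18 × r × (17.684)²
r = 65600 / (11.18 × 312.723856) = 65600 / 3496.253 ≈ 18.763 cm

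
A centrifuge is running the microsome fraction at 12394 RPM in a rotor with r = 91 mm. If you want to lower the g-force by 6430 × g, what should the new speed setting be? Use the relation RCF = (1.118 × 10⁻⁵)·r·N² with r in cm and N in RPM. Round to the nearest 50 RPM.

r = 91 mm = 9.1 cm
Current RCF = 1.118 × 10⁻⁵ × 9.1 × (12394)² = 1.118 × 10⁻⁵ × 9.1 × 153,611,236 ≈ 15,628.1 × g
Target RCF = 15,628.1 − 6,430 = 9,198.1 × g
N² = 9,198.1 / (10.1738 × 10⁻⁵) = 90,409,680
N ≈ √90,409,680 ≈ 9,508.4

N₂ ≈ 9500 RPM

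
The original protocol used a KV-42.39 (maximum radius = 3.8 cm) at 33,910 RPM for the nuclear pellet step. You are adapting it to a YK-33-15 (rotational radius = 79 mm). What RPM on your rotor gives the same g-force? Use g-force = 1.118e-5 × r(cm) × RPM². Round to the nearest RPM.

≈ 23518 RPM

RCF_original = 1.118 × 10⁻⁵ × 3.8 × (33910)² = 1.118 × 10⁻⁵ × 3.8 × 1,149,888,100 ≈ 48,851.8 × g
Your rotor: r = 79 mm = 7.9 cm
48,851.8 = 1.118 × 10⁻⁵ × 7.9 × N²
N² = 48,851.8 / (8.8322 × 10⁻⁵) = 553,110,210
N ≈ √553,110,210 ≈ 23,518.3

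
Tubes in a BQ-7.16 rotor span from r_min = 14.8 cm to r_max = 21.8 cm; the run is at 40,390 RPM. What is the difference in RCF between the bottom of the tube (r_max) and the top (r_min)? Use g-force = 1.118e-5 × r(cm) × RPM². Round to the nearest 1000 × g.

RCF_max = 1.118 × 10⁻⁵ × 21.8 × (40390)² = 1.118 × 10⁻⁵ × 21.8 × 1,631,352,100 ≈ 397,599.7 × g
RCF_min = 1.118 × 10⁻⁵ × 14.8 × (40390)² = 1.118 × 10⁻⁵ × 14.8 × 1,631,352,100 ≈ 269,930 × g
ΔRCF = 397,599.7 − 269,930 = 127,669.7

128000 × g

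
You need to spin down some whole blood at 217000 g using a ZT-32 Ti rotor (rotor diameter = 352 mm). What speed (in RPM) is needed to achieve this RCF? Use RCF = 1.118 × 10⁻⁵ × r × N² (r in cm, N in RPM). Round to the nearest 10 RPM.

≈ 33210 RPM

r = 352 mm / 2 = 176 mm = 17.6 cm
217,000 = 1.118 × 10⁻⁵ × 17.6 × N²
N² = 217,000 / (19.6768 × 10⁻⁵) = 1,102,821,597
N ≈ √1,102,821,597 ≈ 33,208.8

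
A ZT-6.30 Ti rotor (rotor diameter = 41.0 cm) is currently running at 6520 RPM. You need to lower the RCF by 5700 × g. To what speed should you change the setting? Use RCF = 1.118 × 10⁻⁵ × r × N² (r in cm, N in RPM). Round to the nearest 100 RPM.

N₂ ≈ 4200 RPM

r = 41.0 / 2 = 20.5 cm
Current RCF = 1.118 × 10⁻⁵ × 20.5 × (6520)² = 1.118 × 10⁻⁵ × 20.5 × 42,510,400 ≈ 9,743 × g
Target RCF = 9,743 − 5,700 = 4,043 × g
N² = 4,043 / (22.919 × 10⁻⁵) = 17,640,386
N ≈ √17,640,386 ≈ 4,200.0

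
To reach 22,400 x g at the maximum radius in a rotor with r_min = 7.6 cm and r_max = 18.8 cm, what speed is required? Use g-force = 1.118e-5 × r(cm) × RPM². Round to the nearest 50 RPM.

N ≈ 10300 RPM

Use r_max = 18.8 cm.
22,400 = 1.118 × 10⁻⁵ × 18.8 × N²
N² = 22,400 / (21.0184 × 10⁻⁵) = 106,573,288
N ≈ √106,573,288 ≈ 10,323.4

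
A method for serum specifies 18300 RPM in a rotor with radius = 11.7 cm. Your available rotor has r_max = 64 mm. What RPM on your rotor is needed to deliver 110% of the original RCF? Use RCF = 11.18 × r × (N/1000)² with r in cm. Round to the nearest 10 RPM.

25950 RPM

RCF = 11.18 × r × (N/1000)²
RCF_original = 11.18 × 11.7 × (18.3)² = 11.18 × 11.7 × 334.89 ≈ 43,805.6 × g
Target RCF = 1.1 × 43,805.6 ≈ 48,186.2 × g
Your rotor: r = 64 mm = 6.4 cm
48,186.2 = 11.18 × 6.4 × (N/1000)²
(N/1000)² = 48,186.2 / 71.552 = 673.4431
N = 1000 × √673.4431 ≈ 25,950.8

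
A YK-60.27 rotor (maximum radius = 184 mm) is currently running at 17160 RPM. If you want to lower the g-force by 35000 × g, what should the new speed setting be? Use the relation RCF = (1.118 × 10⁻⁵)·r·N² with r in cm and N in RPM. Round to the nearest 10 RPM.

r = 184 mm = 18.4 cm
Current RCF = 1.118 × 10⁻⁵ × 18.4 × (17160)² = 1.118 × 10⁻⁵ × 18.4 × 294,465,600 ≈ 60,575.1 × g
Target RCF = 60,575.1 − 35,000 = 25,575.1 × g
N² = 25,575.1 / (20.5712 × 10⁻⁵) = 124,324,784
N ≈ √124,324,784 ≈ 11,150.1

≈ 11150 RPM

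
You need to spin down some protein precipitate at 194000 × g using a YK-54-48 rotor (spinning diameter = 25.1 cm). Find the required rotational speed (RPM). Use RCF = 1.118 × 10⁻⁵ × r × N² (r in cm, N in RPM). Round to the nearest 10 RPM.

r = 25.1 / 2 = 12.55 cm
RCF = 1.118 × 10⁻⁵ × r × N²
194,000 = 1.118 × 10⁻⁵ × 12.55 × N²
N² = 194,000 / (14.0309 × 10⁻⁵) = 1,382,662,552
N ≈ √1,382,662,552 ≈ 37,184.2

≈ 37180 RPM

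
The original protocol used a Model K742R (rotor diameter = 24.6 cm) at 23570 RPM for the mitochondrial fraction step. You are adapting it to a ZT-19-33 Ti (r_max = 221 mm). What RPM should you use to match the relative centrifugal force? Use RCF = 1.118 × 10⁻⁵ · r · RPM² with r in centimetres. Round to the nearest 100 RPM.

17600 RPM

Original rotor: r = 24.6 / 2 = 12.3 cm
RCF = 1.118 × 10⁻⁵ × r × N²
RCF_original = 1.118 × 10⁻⁵ × 12.3 × (23570)² = 1.118 × 10⁻⁵ × 12.3 × 555,544,900 ≈ 76,395.2 × g
Your rotor: r = 221 mm = 22.1 cm
76,395.2 = 1.118 × 10⁻⁵ × 22.1 × N²
N² = 76,395.2 / (24.7078 × 10⁻⁵) = 309,194,667
N ≈ √309,194,667 ≈ 17,583.9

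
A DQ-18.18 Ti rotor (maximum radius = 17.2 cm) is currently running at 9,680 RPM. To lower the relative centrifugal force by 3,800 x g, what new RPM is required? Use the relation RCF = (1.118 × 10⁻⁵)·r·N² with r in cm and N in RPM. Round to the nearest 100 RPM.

Current RCF = 1.118 × 10⁻⁵ × 17.2 × (9680)² = 1.118 × 10⁻⁵ × 17.2 × 93,702,400 ≈ 18,018.6 × g
Target RCF = 18,018.6 − 3,800 = 14,218.6 × g
N² = 14,218.6 / (19.2296 × 10⁻⁵) = 73,941,216
N ≈ √73,941,216 ≈ 8,598.9

8600 RPM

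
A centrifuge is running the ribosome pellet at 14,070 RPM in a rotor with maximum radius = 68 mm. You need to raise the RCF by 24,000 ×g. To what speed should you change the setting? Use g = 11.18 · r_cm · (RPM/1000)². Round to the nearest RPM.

N₂ ≈ 22664 RPM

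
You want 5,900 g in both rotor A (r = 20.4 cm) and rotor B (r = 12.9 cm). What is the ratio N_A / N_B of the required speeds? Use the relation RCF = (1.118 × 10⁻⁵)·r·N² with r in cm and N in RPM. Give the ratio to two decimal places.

0.80

At fixed RCF, N ∝ 1/√r, so N_A/N_B = √(r_B/r_A) = √(12.9/20.4) = √0.632353 = 0.7952.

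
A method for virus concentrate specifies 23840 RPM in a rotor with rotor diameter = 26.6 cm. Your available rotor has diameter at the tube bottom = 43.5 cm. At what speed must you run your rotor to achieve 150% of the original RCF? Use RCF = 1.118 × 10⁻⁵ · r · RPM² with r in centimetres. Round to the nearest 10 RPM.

Original rotor: r = 26.6 / 2 = 13.3 cm
RCF = 1.118 × 10⁻⁵ × r × N²
RCF_original = 1.118 × 10⁻⁵ × 13.3 × (23840)² = 1.118 × 10⁻⁵ × 13.3 × 568,345,600 ≈ 84,509.6 × g
Target RCF = 1.5 × 84,509.6 ≈ 126,764.4 × g
Your rotor: r = 43.5 / 2 = 21.75 cm
126,764.4 = 1.118 × 10⁻⁵ × 21.75 × N²
N² = 126,764.4 / (24.3165 × 10⁻⁵) = 521,310,221
N ≈ √521,310,221 ≈ 22,832.2

≈ 22830 RPM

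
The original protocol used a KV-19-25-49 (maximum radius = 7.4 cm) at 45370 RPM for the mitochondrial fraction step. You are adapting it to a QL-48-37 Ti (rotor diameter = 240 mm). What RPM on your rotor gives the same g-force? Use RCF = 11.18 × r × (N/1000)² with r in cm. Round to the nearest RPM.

RCF_original = 11.18 × 7.4 × (45.37)² = 11.18 × 7.4 × 2,058.4369 ≈ 170,298.6 × g
Your rotor: r = 240 mm / 2 = 120 mm = 12 cm
170,298.6 = 11.18 × 12 × (N/1000)²
(N/1000)² = 170,298.6 / 134.16 = 1269.369
N = 1000 × √1269.369 ≈ 35,628.2

≈ 35628 RPM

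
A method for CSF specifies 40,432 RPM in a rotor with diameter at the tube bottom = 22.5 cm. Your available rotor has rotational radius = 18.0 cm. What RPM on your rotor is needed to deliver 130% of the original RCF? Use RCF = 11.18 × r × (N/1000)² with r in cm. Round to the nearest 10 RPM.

≈ 36440 RPM

Original rotor: r = 22.5 / 2 = 11.25 cm
RCF_original = 11.18 × 11.25 × (40.432)² = 11.18 × 11.25 × 1,634.746624 ≈ 205,610.3 × g
Target RCF = 1.3 × 205,610.3 ≈ 267,293.4 × g
267,293.4 = 11.18 × 18 × (N/1000)²
(N/1000)² = 267,293.4 / 201.24 = 1328.232
N = 1000 × √1328.232 ≈ 36,444.9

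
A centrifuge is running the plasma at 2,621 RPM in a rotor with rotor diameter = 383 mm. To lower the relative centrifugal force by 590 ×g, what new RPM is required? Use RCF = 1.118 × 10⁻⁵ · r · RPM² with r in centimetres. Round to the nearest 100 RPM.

≈ 2000 RPM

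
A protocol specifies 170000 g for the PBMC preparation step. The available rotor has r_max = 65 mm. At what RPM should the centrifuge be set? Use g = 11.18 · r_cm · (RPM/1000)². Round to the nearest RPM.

≈ 48367 RPM

r = 65 mm = 6.5 cm
RCF = 11.18 × r × (N/1000)²
170,000 = 11.18 × 6.5 × (N/1000)²
(N/1000)² = 170,000 / 72.67 = 2339.342
N = 1000 × √2339.342 ≈ 48,366.7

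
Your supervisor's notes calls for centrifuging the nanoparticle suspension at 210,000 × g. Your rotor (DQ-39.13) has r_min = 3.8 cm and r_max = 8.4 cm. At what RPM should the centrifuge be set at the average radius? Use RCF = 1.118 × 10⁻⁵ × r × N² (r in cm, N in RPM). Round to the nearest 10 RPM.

≈ 55490 RPM

r_avg = (3.8 + 8.4) / 2 = 6.1 cm
210,000 = 1.118 × 10⁻⁵ × 6.1 × N²
N² = 210,000 / (6.8198 × 10⁻⁵) = 3,079,269,187
N ≈ √3,079,269,187 ≈ 55,491.2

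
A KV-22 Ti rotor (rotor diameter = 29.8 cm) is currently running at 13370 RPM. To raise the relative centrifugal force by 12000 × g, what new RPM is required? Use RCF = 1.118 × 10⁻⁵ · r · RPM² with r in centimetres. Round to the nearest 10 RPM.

15840 RPM

r = 29.8 / 2 = 14.9 cm
Current RCF = 1.118 × 10⁻⁵ × 14.9 × (13370)² = 1.118 × 10⁻⁵ × 14.9 × 178,756,900 ≈ 29,777.7 × g
Target RCF = 29,777.7 + 12,000 = 41,777.7 × g
N² = 41,777.7 / (16.6582 × 10⁻⁵) = 250,793,603
N ≈ √250,793,603 ≈ 15,836.5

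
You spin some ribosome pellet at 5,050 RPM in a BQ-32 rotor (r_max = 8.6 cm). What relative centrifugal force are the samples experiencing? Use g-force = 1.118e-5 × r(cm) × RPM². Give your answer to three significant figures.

RCF ≈ 2450 g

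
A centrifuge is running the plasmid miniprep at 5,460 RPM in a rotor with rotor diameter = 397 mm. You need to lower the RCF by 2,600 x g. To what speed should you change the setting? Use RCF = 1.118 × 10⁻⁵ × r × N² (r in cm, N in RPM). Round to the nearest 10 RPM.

≈ 4250 RPM

r = 397 mm / 2 = 198.5 mm = 19.85 cm
Current RCF = 1.118 × 10⁻⁵ × 19.85 × (5460)² = 1.118 × 10⁻⁵ × 19.85 × 29,811,600 ≈ 6,615.9 × g
Target RCF = 6,615.9 − 2,600 = 4,015.9 × g
N² = 4,015.9 / (22.1923 × 10⁻⁵) = 18,095,916
N ≈ √18,095,916 ≈ 4,253.9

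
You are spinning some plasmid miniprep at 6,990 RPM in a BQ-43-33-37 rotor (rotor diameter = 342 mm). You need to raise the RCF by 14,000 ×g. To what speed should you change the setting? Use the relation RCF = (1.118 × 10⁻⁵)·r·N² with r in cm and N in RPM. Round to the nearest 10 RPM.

r = 342 mm / 2 = 171 mm = 17.1 cm
Current RCF = 1.118 × 10⁻⁵ × 17.1 × (6990)² = 1.118 × 10⁻⁵ × 17.1 × 48,860,100 ≈ 9,341 × g
Target RCF = 9,341 + 14,000 = 23,341 × g
N² = 23,341 / (19.1178 × 10⁻⁵) = 122,090,408
N ≈ √122,090,408 ≈ 11,049.5

N₂ ≈ 11050 RPM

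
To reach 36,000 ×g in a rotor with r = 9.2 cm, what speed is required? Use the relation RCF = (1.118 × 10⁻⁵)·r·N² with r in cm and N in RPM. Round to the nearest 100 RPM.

36,000 = 1.118 × 10⁻⁵ × 9.2 × N²
N² = 36,000 / (10.2856 × 10⁻⁵) = 350,003,889
N ≈ √350,003,889 ≈ 18,708.4

N ≈ 18700 RPM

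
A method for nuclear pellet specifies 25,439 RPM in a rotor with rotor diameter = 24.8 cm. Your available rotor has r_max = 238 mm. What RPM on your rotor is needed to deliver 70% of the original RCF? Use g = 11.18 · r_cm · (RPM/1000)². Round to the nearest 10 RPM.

≈ 15360 RPM

Original rotor: r = 24.8 / 2 = 12.4 cm
RCF_original = 11.18 × 12.4 × (25.439)² = 11.18 × 12.4 × 647.142721 ≈ 89,714.7 × g
Target RCF = 0.7 × 89,714.7 ≈ 62,800.3 × g
Your rotor: r = 238 mm = 23.8 cm
62,800.3 = 11.18 × 23.8 × (N/1000)²
(N/1000)² = 62,800.3 / 266.084 = 236.0168
N = 1000 × √236.0168 ≈ 15,362.8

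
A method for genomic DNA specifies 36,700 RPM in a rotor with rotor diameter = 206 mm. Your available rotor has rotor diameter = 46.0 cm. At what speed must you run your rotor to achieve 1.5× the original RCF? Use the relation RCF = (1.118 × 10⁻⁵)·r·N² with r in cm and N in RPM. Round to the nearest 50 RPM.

Original rotor: r = 206 mm / 2 = 103 mm = 10.3 cm
RCF_original = 1.118 × 10⁻⁵ × 10.3 × (36700)² = 1.118 × 10⁻⁵ × 10.3 × 1,346,890,000 ≈ 155,099.8 × g
Target RCF = 1.5 × 155,099.8 ≈ 232,649.7 × g
Your rotor: r = 46.0 / 2 = 23 cm
232,649.7 = 1.118 × 10⁻⁵ × 23 × N²
N² = 232,649.7 / (25.714 × 10⁻⁵) = 904,758,886
N ≈ √904,758,886 ≈ 30,079.2

≈ 30100 RPM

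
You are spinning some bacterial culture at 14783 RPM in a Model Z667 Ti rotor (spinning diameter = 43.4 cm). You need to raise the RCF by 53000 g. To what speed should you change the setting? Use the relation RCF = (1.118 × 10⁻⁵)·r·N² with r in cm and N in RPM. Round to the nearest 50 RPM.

r = 43.4 / 2 = 21.7 cm
Current RCF = 1.118 × 10⁻⁵ × 21.7 × (14783)² = 1.118 × 10⁻⁵ × 21.7 × 218,537,089 ≈ 53,018.4 × g
Target RCF = 53,018.4 + 53,000 = 106,018.4 × g
N² = 106,018.4 / (24.2606 × 10⁻⁵) = 436,998,261
N ≈ √436,998,261 ≈ 20,904.5

N₂ ≈ 20900 RPM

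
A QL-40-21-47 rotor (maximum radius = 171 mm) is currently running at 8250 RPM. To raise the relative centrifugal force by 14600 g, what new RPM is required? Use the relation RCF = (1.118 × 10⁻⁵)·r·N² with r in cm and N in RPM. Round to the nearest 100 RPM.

r = 171 mm = 17.1 cm
Current RCF = 1.118 × 10⁻⁵ × 17.1 × (8250)² = 1.118 × 10⁻⁵ × 17.1 × 68,062,500 ≈ 13,012.1 × g
Target RCF = 13,012.1 + 14,600 = 27,612.1 × g
N² = 27,612.1 / (19.1178 × 10⁻⁵) = 144,431,368
N ≈ √144,431,368 ≈ 12,018.0

N₂ ≈ 12000 RPM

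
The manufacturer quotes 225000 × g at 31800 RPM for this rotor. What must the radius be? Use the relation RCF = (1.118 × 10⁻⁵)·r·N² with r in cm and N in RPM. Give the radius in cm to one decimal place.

225000 = 1.118 × 10⁻⁵ × r × (31800)²
r = 225000 / (1.118 × 10⁻⁵ × 1,011,240,000) = 225000 / 11305.66 ≈ 19.902 cm

19.9 cm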